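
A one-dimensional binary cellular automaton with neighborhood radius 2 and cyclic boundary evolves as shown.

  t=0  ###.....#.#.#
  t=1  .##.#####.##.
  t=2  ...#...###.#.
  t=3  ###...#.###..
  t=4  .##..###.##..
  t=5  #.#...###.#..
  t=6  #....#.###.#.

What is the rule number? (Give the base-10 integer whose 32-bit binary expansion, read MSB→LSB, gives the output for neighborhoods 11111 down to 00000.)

2082560559

  [31] ##### => .  t=1,i=6
  [30] ####. => #  t=0,i=1
  [29] ###.# => #  t=1,i=8
  [28] ###.. => #  t=0,i=2
  [27] ##.## => #  t=1,i=3
  [26] ##.#. => #  t=2,i=10
  [25] ##..# => .  t=1,i=12
  [24] ##... => .  t=0,i=3
  [23] #.### => .  t=0,i=12
  [22] #.##. => .  t=1,i=10
  [21] #.#.# => #  t=0,i=10
  [20] #.#.. => .  t=2,i=11
  [19] #..## => .  t=1,i=0
  [18] #..#. => .  t=5,i=12
  [17] #...# => .  t=2,i=5
  [16] #.... => #  t=0,i=4
  [15] .#### => .  t=0,i=0
  [14] .###. => #  t=2,i=8
  [13] .##.# => .  t=1,i=2
  [12] .##.. => #  t=1,i=11
  [11] .#.## => #  t=0,i=11
  [10] .#.#. => .  t=0,i=9
  [9] .#..# => #  t=5,i=11
  [8] .#... => .  t=2,i=4
  [7] ..### => .  t=2,i=7
  [6] ..##. => .  t=1,i=1
  [5] ..#.# => #  t=0,i=8
  [4] ..#.. => .  t=2,i=3
  [3] ...## => #  t=2,i=6
  [2] ...#. => #  t=0,i=7
  [1] ....# => #  t=0,i=6
  [0] ..... => #  t=0,i=5
  bits 01111100001000010101101000101111 = 2082560559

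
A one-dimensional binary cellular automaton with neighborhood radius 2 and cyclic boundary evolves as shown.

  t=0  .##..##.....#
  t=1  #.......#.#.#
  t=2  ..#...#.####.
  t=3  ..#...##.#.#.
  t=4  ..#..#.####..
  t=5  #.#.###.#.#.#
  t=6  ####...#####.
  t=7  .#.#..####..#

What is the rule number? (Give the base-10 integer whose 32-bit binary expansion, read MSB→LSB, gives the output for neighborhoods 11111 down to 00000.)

2619714746

  [31] ##### => #  t=6,i=9
  [30] ####. => .  t=2,i=10
  [29] ###.# => .  t=5,i=6
  [28] ###.. => #  t=2,i=11
  [27] ##.## => #  t=6,i=12
  [26] ##.#. => #  t=3,i=8
  [25] ##..# => .  t=0,i=3
  [24] ##... => .  t=0,i=7
  [23] #.### => .  t=2,i=8
  [22] #.##. => .  t=0,i=1
  [21] #.#.# => #  t=1,i=10
  [20] #.#.. => .  t=3,i=11
  [19] #..## => .  t=0,i=4
  [18] #..#. => #  t=4,i=4
  [17] #...# => .  t=2,i=0
  [16] #.... => #  t=0,i=8
  [15] .#### => #  t=2,i=9
  [14] .###. => .  t=5,i=5
  [13] .##.# => #  t=3,i=7
  [12] .##.. => .  t=0,i=2
  [11] .#.## => #  t=0,i=0
  [10] .#.#. => #  t=1,i=9
  [9] .#..# => .  t=4,i=3
  [8] .#... => .  t=2,i=3
  [7] ..### => #  t=6,i=7
  [6] ..##. => .  t=0,i=5
  [5] ..#.# => #  t=0,i=12
  [4] ..#.. => #  t=2,i=2
  [3] ...## => #  t=3,i=5
  [2] ...#. => .  t=0,i=11
  [1] ....# => #  t=0,i=10
  [0] ..... => .  t=0,i=9
  bits 10011100001001011010110010111010 = 2619714746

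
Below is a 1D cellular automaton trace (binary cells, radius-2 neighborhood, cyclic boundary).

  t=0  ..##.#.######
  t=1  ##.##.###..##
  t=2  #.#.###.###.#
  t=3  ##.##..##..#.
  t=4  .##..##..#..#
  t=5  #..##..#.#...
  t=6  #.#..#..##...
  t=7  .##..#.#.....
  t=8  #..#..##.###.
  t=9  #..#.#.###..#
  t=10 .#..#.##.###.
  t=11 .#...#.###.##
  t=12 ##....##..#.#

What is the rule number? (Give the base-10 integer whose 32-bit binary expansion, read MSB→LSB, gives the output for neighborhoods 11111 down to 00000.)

1587129369

  #####|.  b31=0 t=0,i=9
  ####.|#  b30=1 t=0,i=11
  ###.#|.  b29=0 t=1,i=1
  ###..|#  b28=1 t=0,i=12
  ##.##|#  b27=1 t=1,i=2
  ##.#.|#  b26=1 t=0,i=4
  ##..#|#  b25=1 t=0,i=0
  ##...|.  b24=0 t=6,i=10
  #.###|#  b23=1 t=0,i=7
  #.##.|.  b22=0 t=1,i=3
  #.#.#|.  b21=0 t=0,i=5
  #.#..|#  b20=1 t=5,i=9
  #..##|#  b19=1 t=0,i=1
  #..#.|.  b18=0 t=3,i=10
  #...#|.  b17=0 t=5,i=11
  #....|#  b16=1 t=7,i=9
  .####|#  b15=1 t=0,i=8
  .###.|.  b14=0 t=1,i=7
  .##.#|#  b13=1 t=0,i=3
  .##..|.  b12=0 t=3,i=4
  .#.##|#  b11=1 t=0,i=6
  .#.#.|#  b10=1 t=5,i=8
  .#..#|.  b9=0 t=4,i=10
  .#...|.  b8=0 t=5,i=10
  ..###|.  b7=0 t=1,i=11
  ..##.|.  b6=0 t=0,i=2
  ..#.#|.  b5=0 t=3,i=11
  ..#..|#  b4=1 t=4,i=9
  ...##|#  b3=1 t=7,i=0
  ...#.|.  b2=0 t=5,i=12
  ....#|.  b1=0 t=7,i=12
  .....|#  b0=1 t=7,i=10
  bits 01011110100110011010110000011001 = 1587129369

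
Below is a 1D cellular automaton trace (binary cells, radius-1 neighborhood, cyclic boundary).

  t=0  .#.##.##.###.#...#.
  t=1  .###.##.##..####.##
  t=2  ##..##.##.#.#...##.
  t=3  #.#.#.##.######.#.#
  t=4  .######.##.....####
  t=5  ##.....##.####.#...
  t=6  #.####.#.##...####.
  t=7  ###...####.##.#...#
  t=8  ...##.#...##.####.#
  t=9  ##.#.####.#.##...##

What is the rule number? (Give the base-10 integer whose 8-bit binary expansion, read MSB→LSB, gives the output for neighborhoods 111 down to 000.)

61

  [7] ### => .  t=0,i=10
  [6] ##. => .  t=0,i=4
  [5] #.# => #  t=0,i=2
  [4] #.. => #  t=0,i=14
  [3] .## => #  t=0,i=3
  [2] .#. => #  t=0,i=1
  [1] ..# => .  t=0,i=0
  [0] ... => #  t=0,i=15
  bits 00111101 = 61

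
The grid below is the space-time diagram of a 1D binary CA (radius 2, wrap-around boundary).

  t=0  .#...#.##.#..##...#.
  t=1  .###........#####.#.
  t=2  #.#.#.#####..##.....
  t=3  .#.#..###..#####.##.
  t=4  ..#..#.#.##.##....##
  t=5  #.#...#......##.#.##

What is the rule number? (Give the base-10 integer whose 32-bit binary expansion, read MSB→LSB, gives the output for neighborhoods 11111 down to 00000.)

2206913875

  ##### -> #   bit 31 = 1  t=1,i=14
  ####. -> .   bit 30 = 0  t=1,i=15
  ###.# -> .   bit 29 = 0  t=1,i=16
  ###.. -> .   bit 28 = 0  t=1,i=3
  ##.## -> .   bit 27 = 0  t=3,i=16
  ##.#. -> .   bit 26 = 0  t=0,i=9
  ##..# -> #   bit 25 = 1  t=2,i=11
  ##... -> #   bit 24 = 1  t=0,i=15
  #.### -> #   bit 23 = 1  t=2,i=6
  #.##. -> .   bit 22 = 0  t=0,i=7
  #.#.# -> .   bit 21 = 0  t=2,i=2
  #.#.. -> .   bit 20 = 0  t=0,i=10
  #..## -> #   bit 19 = 1  t=0,i=12
  #..#. -> .   bit 18 = 0  t=0,i=0
  #...# -> #   bit 17 = 1  t=0,i=3
  #.... -> .   bit 16 = 0  t=1,i=5
  .#### -> #   bit 15 = 1  t=1,i=13
  .###. -> #   bit 14 = 1  t=1,i=2
  .##.# -> .   bit 13 = 0  t=0,i=8
  .##.. -> #   bit 12 = 1  t=0,i=14
  .#.## -> .   bit 11 = 0  t=0,i=6
  .#.#. -> #   bit 10 = 1  t=2,i=1
  .#..# -> .   bit 9 = 0  t=0,i=11
  .#... -> #   bit 8 = 1  t=0,i=2
  ..### -> .   bit 7 = 0  t=1,i=1
  ..##. -> #   bit 6 = 1  t=0,i=13
  ..#.# -> .   bit 5 = 0  t=0,i=5
  ..#.. -> #   bit 4 = 1  t=0,i=1
  ...## -> .   bit 3 = 0  t=1,i=11
  ...#. -> .   bit 2 = 0  t=0,i=4
  ....# -> #   bit 1 = 1  t=1,i=10
  ..... -> #   bit 0 = 1  t=1,i=6
  bits 10000011100010101101010101010011 = 2206913875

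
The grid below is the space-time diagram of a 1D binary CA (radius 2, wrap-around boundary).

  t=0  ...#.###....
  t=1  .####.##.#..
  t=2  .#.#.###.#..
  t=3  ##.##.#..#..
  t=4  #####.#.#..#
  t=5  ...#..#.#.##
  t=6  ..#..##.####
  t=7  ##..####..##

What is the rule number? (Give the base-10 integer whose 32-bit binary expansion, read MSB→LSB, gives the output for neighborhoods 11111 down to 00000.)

  [31] ##### => .  t=4,i=1
  [30] ####. => #  t=1,i=3
  [29] ###.# => .  t=1,i=4
  [28] ###.. => #  t=0,i=7
  [27] ##.## => #  t=1,i=5
  [26] ##.#. => .  t=1,i=8
  [25] ##..# => #  t=6,i=0
  [24] ##... => .  t=0,i=8
  [23] #.### => .  t=0,i=5
  [22] #.##. => #  t=1,i=6
  [21] #.#.# => #  t=2,i=3
  [20] #.#.. => #  t=1,i=9
  [19] #..## => #  t=3,i=11
  [18] #..#. => #  t=3,i=8
  [17] #...# => .  t=1,i=11
  [16] #.... => #  t=0,i=9
  [15] .#### => .  t=1,i=2
  [14] .###. => #  t=0,i=6
  [13] .##.# => #  t=1,i=7
  [12] .##.. => #  t=5,i=11
  [11] .#.## => #  t=0,i=4
  [10] .#.#. => .  t=2,i=2
  [9] .#..# => .  t=3,i=7
  [8] .#... => .  t=1,i=10
  [7] ..### => #  t=1,i=1
  [6] ..##. => #  t=3,i=0
  [5] ..#.# => #  t=0,i=3
  [4] ..#.. => .  t=3,i=9
  [3] ...## => .  t=1,i=0
  [2] ...#. => #  t=0,i=2
  [1] ....# => #  t=0,i=1
  [0] ..... => .  t=0,i=0
  bits 01011010011111010111100011100110 = 1518172390

1518172390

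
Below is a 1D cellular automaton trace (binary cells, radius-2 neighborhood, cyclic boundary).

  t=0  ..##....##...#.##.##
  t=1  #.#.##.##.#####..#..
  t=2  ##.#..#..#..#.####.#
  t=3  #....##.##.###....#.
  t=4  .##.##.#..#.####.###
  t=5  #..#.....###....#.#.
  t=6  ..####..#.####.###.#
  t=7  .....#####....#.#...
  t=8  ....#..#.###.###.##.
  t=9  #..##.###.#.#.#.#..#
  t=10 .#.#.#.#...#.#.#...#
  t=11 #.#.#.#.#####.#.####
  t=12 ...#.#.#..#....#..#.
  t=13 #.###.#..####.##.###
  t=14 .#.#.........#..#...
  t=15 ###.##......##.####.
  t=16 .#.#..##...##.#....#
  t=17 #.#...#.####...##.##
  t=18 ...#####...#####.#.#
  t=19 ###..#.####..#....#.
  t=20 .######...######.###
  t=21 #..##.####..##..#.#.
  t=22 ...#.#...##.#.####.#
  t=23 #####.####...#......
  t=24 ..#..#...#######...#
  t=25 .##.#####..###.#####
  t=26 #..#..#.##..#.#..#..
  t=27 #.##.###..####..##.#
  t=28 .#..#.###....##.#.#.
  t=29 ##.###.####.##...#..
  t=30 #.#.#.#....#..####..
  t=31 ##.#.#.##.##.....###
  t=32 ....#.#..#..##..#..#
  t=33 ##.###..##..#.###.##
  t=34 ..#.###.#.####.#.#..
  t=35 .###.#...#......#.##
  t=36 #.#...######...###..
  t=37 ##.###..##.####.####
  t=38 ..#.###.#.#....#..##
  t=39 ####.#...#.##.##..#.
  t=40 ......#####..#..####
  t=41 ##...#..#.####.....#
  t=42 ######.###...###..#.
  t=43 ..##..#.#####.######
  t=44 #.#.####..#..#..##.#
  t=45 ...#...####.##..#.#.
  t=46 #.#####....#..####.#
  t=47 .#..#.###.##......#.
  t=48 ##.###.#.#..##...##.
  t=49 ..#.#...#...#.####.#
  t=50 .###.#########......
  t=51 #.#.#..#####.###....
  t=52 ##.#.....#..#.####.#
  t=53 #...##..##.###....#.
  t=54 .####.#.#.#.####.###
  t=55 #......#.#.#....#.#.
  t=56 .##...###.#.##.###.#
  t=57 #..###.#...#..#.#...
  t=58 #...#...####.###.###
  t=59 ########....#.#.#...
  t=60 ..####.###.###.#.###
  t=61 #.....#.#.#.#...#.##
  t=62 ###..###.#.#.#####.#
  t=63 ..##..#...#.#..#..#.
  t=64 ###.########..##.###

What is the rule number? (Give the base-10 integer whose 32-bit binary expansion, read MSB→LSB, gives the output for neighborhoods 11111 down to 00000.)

2600947068

  ##### -> #   bit 31 = 1  t=1,i=12
  ####. -> .   bit 30 = 0  t=1,i=13
  ###.# -> .   bit 29 = 0  t=2,i=1
  ###.. -> #   bit 28 = 1  t=1,i=14
  ##.## -> #   bit 27 = 1  t=0,i=17
  ##.#. -> .   bit 26 = 0  t=2,i=2
  ##..# -> #   bit 25 = 1  t=0,i=0
  ##... -> #   bit 24 = 1  t=0,i=4
  #.### -> .   bit 23 = 0  t=1,i=10
  #.##. -> .   bit 22 = 0  t=0,i=15
  #.#.# -> .   bit 21 = 0  t=1,i=2
  #.#.. -> .   bit 20 = 0  t=2,i=3
  #..## -> .   bit 19 = 0  t=0,i=1
  #..#. -> #   bit 18 = 1  t=1,i=16
  #...# -> #   bit 17 = 1  t=0,i=11
  #.... -> #   bit 16 = 1  t=0,i=5
  .#### -> .   bit 15 = 0  t=1,i=11
  .###. -> #   bit 14 = 1  t=2,i=0
  .##.# -> .   bit 13 = 0  t=0,i=16
  .##.. -> .   bit 12 = 0  t=0,i=3
  .#.## -> #   bit 11 = 1  t=0,i=14
  .#.#. -> #   bit 10 = 1  t=1,i=1
  .#..# -> .   bit 9 = 0  t=1,i=18
  .#... -> #   bit 8 = 1  t=3,i=1
  ..### -> .   bit 7 = 0  t=5,i=9
  ..##. -> #   bit 6 = 1  t=0,i=2
  ..#.# -> #   bit 5 = 1  t=0,i=13
  ..#.. -> #   bit 4 = 1  t=1,i=17
  ...## -> #   bit 3 = 1  t=0,i=7
  ...#. -> #   bit 2 = 1  t=0,i=12
  ....# -> .   bit 1 = 0  t=0,i=6
  ..... -> .   bit 0 = 0  t=5,i=6
  bits 10011011000001110100110101111100 = 2600947068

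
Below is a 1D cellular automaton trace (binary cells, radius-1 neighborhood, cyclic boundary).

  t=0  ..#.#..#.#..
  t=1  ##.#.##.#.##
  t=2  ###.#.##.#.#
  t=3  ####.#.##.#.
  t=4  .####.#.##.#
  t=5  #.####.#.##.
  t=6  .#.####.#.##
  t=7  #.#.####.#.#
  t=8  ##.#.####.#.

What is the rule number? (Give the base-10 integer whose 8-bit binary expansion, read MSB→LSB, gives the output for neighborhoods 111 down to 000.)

  ###|#  b7=1 t=1,i=0
  ##.|#  b6=1 t=1,i=1
  #.#|#  b5=1 t=0,i=3
  #..|#  b4=1 t=0,i=5
  .##|.  b3=0 t=1,i=5
  .#.|.  b2=0 t=0,i=2
  ..#|#  b1=1 t=0,i=1
  ...|#  b0=1 t=0,i=0
  bits 11110011 = 243

243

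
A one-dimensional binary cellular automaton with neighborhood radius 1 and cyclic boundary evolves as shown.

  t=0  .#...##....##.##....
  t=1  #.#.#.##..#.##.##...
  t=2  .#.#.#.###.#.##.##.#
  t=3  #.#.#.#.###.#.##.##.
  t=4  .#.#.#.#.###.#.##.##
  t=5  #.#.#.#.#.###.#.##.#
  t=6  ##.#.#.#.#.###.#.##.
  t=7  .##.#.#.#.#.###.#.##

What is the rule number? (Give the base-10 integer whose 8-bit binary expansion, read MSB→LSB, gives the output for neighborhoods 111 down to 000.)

242

  ###|#  b7=1 t=2,i=8
  ##.|#  b6=1 t=0,i=6
  #.#|#  b5=1 t=0,i=13
  #..|#  b4=1 t=0,i=2
  .##|.  b3=0 t=0,i=5
  .#.|.  b2=0 t=0,i=1
  ..#|#  b1=1 t=0,i=0
  ...|.  b0=0 t=0,i=3
  bits 11110010 = 242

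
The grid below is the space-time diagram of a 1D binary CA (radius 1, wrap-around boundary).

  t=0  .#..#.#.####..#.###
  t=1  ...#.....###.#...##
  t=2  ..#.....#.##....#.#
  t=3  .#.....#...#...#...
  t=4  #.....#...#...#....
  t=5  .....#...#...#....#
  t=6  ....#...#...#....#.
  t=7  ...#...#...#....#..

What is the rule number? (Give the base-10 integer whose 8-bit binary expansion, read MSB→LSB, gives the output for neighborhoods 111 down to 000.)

  nb ###: next=#  (t=0,i=9, bit7=1)
  nb ##.: next=#  (t=0,i=11, bit6=1)
  nb #.#: next=.  (t=0,i=0, bit5=0)
  nb #..: next=.  (t=0,i=2, bit4=0)
  nb .##: next=.  (t=0,i=8, bit3=0)
  nb .#.: next=.  (t=0,i=1, bit2=0)
  nb ..#: next=#  (t=0,i=3, bit1=1)
  nb ...: next=.  (t=1,i=1, bit0=0)
  bits 11000010 = 194

194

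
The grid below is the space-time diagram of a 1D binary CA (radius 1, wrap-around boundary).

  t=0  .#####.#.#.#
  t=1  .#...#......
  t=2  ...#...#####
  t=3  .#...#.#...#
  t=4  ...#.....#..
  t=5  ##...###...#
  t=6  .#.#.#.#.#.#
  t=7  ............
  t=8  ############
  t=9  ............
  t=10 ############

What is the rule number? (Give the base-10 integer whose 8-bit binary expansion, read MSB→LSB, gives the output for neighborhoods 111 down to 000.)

  [7] ### => .  t=0,i=2
  [6] ##. => #  t=0,i=5
  [5] #.# => .  t=0,i=0
  [4] #.. => .  t=1,i=2
  [3] .## => #  t=0,i=1
  [2] .#. => .  t=0,i=7
  [1] ..# => .  t=1,i=0
  [0] ... => #  t=1,i=3
  bits 01001001 = 73

73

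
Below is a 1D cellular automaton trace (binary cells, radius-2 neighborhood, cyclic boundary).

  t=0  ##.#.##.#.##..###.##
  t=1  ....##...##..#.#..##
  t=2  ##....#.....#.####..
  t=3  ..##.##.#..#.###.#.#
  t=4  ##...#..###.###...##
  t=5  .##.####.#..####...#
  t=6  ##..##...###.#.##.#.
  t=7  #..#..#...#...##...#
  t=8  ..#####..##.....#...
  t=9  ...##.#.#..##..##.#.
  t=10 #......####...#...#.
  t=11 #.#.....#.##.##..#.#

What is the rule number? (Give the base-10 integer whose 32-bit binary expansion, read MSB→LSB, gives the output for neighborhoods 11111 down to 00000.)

  #####|#  b31=1 t=8,i=4
  ####.|.  b30=0 t=0,i=0
  ###.#|.  b29=0 t=0,i=1
  ###..|#  b28=1 t=2,i=17
  ##.##|.  b27=0 t=0,i=17
  ##.#.|.  b26=0 t=0,i=2
  ##..#|.  b25=0 t=0,i=12
  ##...|#  b24=1 t=1,i=0
  #.###|#  b23=1 t=0,i=18
  #.##.|#  b22=1 t=0,i=5
  #.#.#|.  b21=0 t=0,i=3
  #.#..|#  b20=1 t=1,i=15
  #..##|#  b19=1 t=0,i=13
  #..#.|#  b18=1 t=1,i=12
  #...#|.  b17=0 t=1,i=7
  #....|#  b16=1 t=1,i=1
  .####|#  b15=1 t=0,i=19
  .###.|#  b14=1 t=0,i=15
  .##.#|.  b13=0 t=0,i=6
  .##..|.  b12=0 t=0,i=11
  .#.##|#  b11=1 t=0,i=4
  .#.#.|#  b10=1 t=1,i=14
  .#..#|#  b9=1 t=1,i=16
  .#...|.  b8=0 t=2,i=7
  ..###|.  b7=0 t=0,i=14
  ..##.|.  b6=0 t=1,i=4
  ..#.#|.  b5=0 t=1,i=13
  ..#..|#  b4=1 t=2,i=6
  ...##|.  b3=0 t=1,i=3
  ...#.|#  b2=1 t=2,i=5
  ....#|.  b1=0 t=1,i=2
  .....|.  b0=0 t=2,i=9
  bits 10010001110111011100111000010100 = 2447232532

2447232532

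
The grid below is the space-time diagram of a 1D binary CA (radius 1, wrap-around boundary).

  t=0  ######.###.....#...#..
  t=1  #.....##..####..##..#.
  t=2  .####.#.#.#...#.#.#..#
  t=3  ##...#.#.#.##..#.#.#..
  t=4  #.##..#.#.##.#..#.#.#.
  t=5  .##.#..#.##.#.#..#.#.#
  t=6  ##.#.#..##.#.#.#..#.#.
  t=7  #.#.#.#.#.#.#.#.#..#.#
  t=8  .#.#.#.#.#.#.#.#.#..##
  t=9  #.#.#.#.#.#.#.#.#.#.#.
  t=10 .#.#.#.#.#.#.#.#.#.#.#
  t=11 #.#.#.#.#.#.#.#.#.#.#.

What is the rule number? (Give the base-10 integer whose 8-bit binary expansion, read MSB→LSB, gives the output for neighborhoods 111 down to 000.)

  ###|.  b7=0 t=0,i=1
  ##.|.  b6=0 t=0,i=5
  #.#|#  b5=1 t=0,i=6
  #..|#  b4=1 t=0,i=10
  .##|#  b3=1 t=0,i=0
  .#.|.  b2=0 t=0,i=15
  ..#|.  b1=0 t=0,i=14
  ...|#  b0=1 t=0,i=11
  bits 00111001 = 57

57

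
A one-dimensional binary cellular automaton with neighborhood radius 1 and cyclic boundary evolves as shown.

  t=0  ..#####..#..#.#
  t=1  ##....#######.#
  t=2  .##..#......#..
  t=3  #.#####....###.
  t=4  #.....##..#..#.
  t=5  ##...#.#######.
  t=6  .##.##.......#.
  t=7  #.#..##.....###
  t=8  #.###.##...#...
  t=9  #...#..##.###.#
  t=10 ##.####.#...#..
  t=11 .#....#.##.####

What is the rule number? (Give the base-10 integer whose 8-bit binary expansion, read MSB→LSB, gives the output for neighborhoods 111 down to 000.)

86

  ###|.  b7=0 t=0,i=3
  ##.|#  b6=1 t=0,i=6
  #.#|.  b5=0 t=0,i=13
  #..|#  b4=1 t=0,i=0
  .##|.  b3=0 t=0,i=2
  .#.|#  b2=1 t=0,i=9
  ..#|#  b1=1 t=0,i=1
  ...|.  b0=0 t=1,i=3
  bits 01010110 = 86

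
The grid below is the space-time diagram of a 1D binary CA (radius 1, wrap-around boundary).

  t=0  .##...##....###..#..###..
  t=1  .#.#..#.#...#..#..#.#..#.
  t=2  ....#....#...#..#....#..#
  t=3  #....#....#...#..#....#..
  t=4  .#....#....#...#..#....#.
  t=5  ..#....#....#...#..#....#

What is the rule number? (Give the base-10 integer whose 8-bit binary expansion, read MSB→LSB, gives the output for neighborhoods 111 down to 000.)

  ### -> .   bit 7 = 0  t=0,i=13
  ##. -> .   bit 6 = 0  t=0,i=2
  #.# -> .   bit 5 = 0  t=1,i=2
  #.. -> #   bit 4 = 1  t=0,i=3
  .## -> #   bit 3 = 1  t=0,i=1
  .#. -> .   bit 2 = 0  t=0,i=17
  ..# -> .   bit 1 = 0  t=0,i=0
  ... -> .   bit 0 = 0  t=0,i=4
  bits 00011000 = 24

24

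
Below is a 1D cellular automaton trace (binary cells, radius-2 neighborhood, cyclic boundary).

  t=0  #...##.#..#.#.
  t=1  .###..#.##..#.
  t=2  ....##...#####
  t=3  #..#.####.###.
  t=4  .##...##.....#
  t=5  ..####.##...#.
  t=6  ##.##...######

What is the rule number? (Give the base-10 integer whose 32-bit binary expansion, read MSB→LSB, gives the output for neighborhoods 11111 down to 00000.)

  #####|#  b31=1 t=2,i=11
  ####.|#  b30=1 t=2,i=12
  ###.#|.  b29=0 t=3,i=8
  ###..|.  b28=0 t=1,i=3
  ##.##|.  b27=0 t=3,i=9
  ##.#.|#  b26=1 t=0,i=6
  ##..#|#  b25=1 t=1,i=4
  ##...|#  b24=1 t=2,i=0
  #.###|.  b23=0 t=3,i=5
  #.##.|.  b22=0 t=1,i=8
  #.#.#|#  b21=1 t=0,i=12
  #.#..|.  b20=0 t=0,i=0
  #..##|.  b19=0 t=1,i=0
  #..#.|#  b18=1 t=0,i=9
  #...#|#  b17=1 t=0,i=2
  #....|.  b16=0 t=2,i=1
  .####|#  b15=1 t=2,i=10
  .###.|.  b14=0 t=1,i=2
  .##.#|.  b13=0 t=0,i=5
  .##..|#  b12=1 t=1,i=9
  .#.##|.  b11=0 t=1,i=7
  .#.#.|.  b10=0 t=0,i=11
  .#..#|#  b9=1 t=0,i=8
  .#...|#  b8=1 t=0,i=1
  ..###|.  b7=0 t=1,i=1
  ..##.|.  b6=0 t=0,i=4
  ..#.#|.  b5=0 t=0,i=10
  ..#..|#  b4=1 t=1,i=12
  ...##|#  b3=1 t=0,i=3
  ...#.|#  b2=1 t=4,i=12
  ....#|.  b1=0 t=2,i=2
  .....|.  b0=0 t=4,i=10
  bits 11000111001001101001001100011100 = 3341194012

3341194012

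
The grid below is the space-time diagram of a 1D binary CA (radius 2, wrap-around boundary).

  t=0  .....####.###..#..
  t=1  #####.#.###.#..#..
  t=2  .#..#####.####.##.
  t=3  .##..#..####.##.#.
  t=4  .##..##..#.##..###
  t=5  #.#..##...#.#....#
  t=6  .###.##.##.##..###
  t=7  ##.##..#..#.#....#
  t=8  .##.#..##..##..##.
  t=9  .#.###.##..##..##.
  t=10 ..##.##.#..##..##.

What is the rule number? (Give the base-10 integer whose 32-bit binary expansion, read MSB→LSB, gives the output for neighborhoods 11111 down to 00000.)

  nb #####: next=.  (t=1,i=2, bit31=0)
  nb ####.: next=.  (t=0,i=7, bit30=0)
  nb ###.#: next=#  (t=0,i=8, bit29=1)
  nb ###..: next=#  (t=0,i=12, bit28=1)
  nb ##.##: next=#  (t=0,i=9, bit27=1)
  nb ##.#.: next=#  (t=1,i=5, bit26=1)
  nb ##..#: next=.  (t=0,i=13, bit25=0)
  nb ##...: next=.  (t=5,i=7, bit24=0)
  nb #.###: next=#  (t=0,i=10, bit23=1)
  nb #.##.: next=.  (t=2,i=15, bit22=0)
  nb #.#.#: next=#  (t=1,i=6, bit21=1)
  nb #.#..: next=#  (t=1,i=12, bit20=1)
  nb #..##: next=.  (t=1,i=17, bit19=0)
  nb #..#.: next=.  (t=0,i=14, bit18=0)
  nb #...#: next=#  (t=5,i=8, bit17=1)
  nb #....: next=.  (t=0,i=17, bit16=0)
  nb .####: next=#  (t=0,i=6, bit15=1)
  nb .###.: next=.  (t=0,i=11, bit14=0)
  nb .##.#: next=.  (t=3,i=14, bit13=0)
  nb .##..: next=#  (t=2,i=16, bit12=1)
  nb .#.##: next=#  (t=1,i=7, bit11=1)
  nb .#.#.: next=#  (t=5,i=11, bit10=1)
  nb .#..#: next=#  (t=1,i=13, bit9=1)
  nb .#...: next=.  (t=0,i=16, bit8=0)
  nb ..###: next=.  (t=0,i=5, bit7=0)
  nb ..##.: next=#  (t=3,i=1, bit6=1)
  nb ..#.#: next=.  (t=4,i=9, bit5=0)
  nb ..#..: next=#  (t=0,i=15, bit4=1)
  nb ...##: next=#  (t=0,i=4, bit3=1)
  nb ...#.: next=#  (t=5,i=9, bit2=1)
  nb ....#: next=#  (t=0,i=3, bit1=1)
  nb .....: next=#  (t=0,i=0, bit0=1)
  bits 00111100101100101001111001011111 = 1018338911

1018338911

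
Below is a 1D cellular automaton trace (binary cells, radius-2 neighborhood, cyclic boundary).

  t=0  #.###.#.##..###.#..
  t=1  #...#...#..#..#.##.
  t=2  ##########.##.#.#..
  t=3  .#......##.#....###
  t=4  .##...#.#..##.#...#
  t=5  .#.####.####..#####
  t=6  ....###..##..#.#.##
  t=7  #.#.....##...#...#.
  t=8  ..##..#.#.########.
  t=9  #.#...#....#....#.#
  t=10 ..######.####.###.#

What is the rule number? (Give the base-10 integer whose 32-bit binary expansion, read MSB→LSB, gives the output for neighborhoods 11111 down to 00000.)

1633321846

  #####|.  b31=0 t=2,i=2
  ####.|#  b30=1 t=2,i=8
  ###.#|#  b29=1 t=0,i=4
  ###..|.  b28=0 t=5,i=11
  ##.##|.  b27=0 t=2,i=10
  ##.#.|.  b26=0 t=0,i=5
  ##..#|.  b25=0 t=0,i=10
  ##...|#  b24=1 t=4,i=3
  #.###|.  b23=0 t=0,i=2
  #.##.|#  b22=1 t=0,i=8
  #.#.#|.  b21=0 t=0,i=6
  #.#..|#  b20=1 t=0,i=16
  #..##|#  b19=1 t=0,i=11
  #..#.|.  b18=0 t=0,i=18
  #...#|#  b17=1 t=1,i=2
  #....|.  b16=0 t=3,i=3
  .####|#  b15=1 t=2,i=1
  .###.|.  b14=0 t=0,i=3
  .##.#|.  b13=0 t=1,i=17
  .##..|.  b12=0 t=0,i=9
  .#.##|.  b11=0 t=0,i=1
  .#.#.|.  b10=0 t=2,i=15
  .#..#|#  b9=1 t=0,i=17
  .#...|#  b8=1 t=1,i=1
  ..###|.  b7=0 t=0,i=12
  ..##.|#  b6=1 t=3,i=8
  ..#.#|#  b5=1 t=0,i=0
  ..#..|#  b4=1 t=1,i=4
  ...##|.  b3=0 t=3,i=7
  ...#.|#  b2=1 t=1,i=3
  ....#|#  b1=1 t=3,i=6
  .....|.  b0=0 t=3,i=4
  bits 01100001010110101000001101110110 = 1633321846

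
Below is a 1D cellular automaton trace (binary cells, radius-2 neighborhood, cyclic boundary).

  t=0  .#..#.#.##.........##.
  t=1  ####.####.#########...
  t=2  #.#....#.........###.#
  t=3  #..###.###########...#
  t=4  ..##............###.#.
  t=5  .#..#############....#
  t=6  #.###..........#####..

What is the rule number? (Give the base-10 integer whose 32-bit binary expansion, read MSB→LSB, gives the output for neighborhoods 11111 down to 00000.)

1366110107

  #####|.  b31=0 t=1,i=12
  ####.|#  b30=1 t=1,i=2
  ###.#|.  b29=0 t=1,i=3
  ###..|#  b28=1 t=1,i=18
  ##.##|.  b27=0 t=1,i=4
  ##.#.|.  b26=0 t=2,i=1
  ##..#|.  b25=0 t=0,i=21
  ##...|#  b24=1 t=0,i=10
  #.###|.  b23=0 t=1,i=5
  #.##.|#  b22=1 t=0,i=8
  #.#.#|#  b21=1 t=0,i=6
  #.#..|.  b20=0 t=2,i=2
  #..##|#  b19=1 t=3,i=2
  #..#.|#  b18=1 t=0,i=0
  #...#|.  b17=0 t=1,i=20
  #....|#  b16=1 t=0,i=11
  .####|.  b15=0 t=1,i=1
  .###.|.  b14=0 t=2,i=18
  .##.#|#  b13=1 t=2,i=0
  .##..|.  b12=0 t=0,i=9
  .#.##|#  b11=1 t=0,i=7
  .#.#.|#  b10=1 t=0,i=5
  .#..#|#  b9=1 t=0,i=2
  .#...|#  b8=1 t=2,i=3
  ..###|#  b7=1 t=1,i=0
  ..##.|.  b6=0 t=0,i=19
  ..#.#|.  b5=0 t=0,i=4
  ..#..|#  b4=1 t=0,i=1
  ...##|#  b3=1 t=0,i=18
  ...#.|.  b2=0 t=2,i=6
  ....#|#  b1=1 t=0,i=17
  .....|#  b0=1 t=0,i=12
  bits 01010001011011010010111110011011 = 1366110107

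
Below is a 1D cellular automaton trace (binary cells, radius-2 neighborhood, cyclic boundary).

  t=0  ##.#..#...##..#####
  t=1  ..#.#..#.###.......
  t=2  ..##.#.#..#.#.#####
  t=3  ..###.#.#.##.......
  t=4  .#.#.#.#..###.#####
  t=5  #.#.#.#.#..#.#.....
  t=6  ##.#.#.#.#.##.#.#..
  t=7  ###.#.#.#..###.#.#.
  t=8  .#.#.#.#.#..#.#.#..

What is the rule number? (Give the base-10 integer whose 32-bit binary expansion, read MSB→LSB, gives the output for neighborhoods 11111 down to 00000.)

  #####|.  b31=0 t=0,i=16
  ####.|.  b30=0 t=0,i=0
  ###.#|.  b29=0 t=0,i=1
  ###..|.  b28=0 t=1,i=11
  ##.##|#  b27=1 t=4,i=13
  ##.#.|#  b26=1 t=0,i=2
  ##..#|.  b25=0 t=0,i=12
  ##...|#  b24=1 t=1,i=12
  #.###|.  b23=0 t=1,i=9
  #.##.|#  b22=1 t=3,i=10
  #.#.#|.  b21=0 t=2,i=5
  #.#..|.  b20=0 t=0,i=3
  #..##|.  b19=0 t=0,i=13
  #..#.|.  b18=0 t=0,i=5
  #...#|.  b17=0 t=0,i=8
  #....|.  b16=0 t=1,i=13
  .####|.  b15=0 t=0,i=15
  .###.|#  b14=1 t=1,i=10
  .##.#|#  b13=1 t=2,i=3
  .##..|#  b12=1 t=0,i=11
  .#.##|.  b11=0 t=1,i=8
  .#.#.|#  b10=1 t=1,i=3
  .#..#|#  b9=1 t=0,i=4
  .#...|#  b8=1 t=0,i=7
  ..###|.  b7=0 t=0,i=14
  ..##.|#  b6=1 t=0,i=10
  ..#.#|#  b5=1 t=1,i=2
  ..#..|.  b4=0 t=0,i=6
  ...##|#  b3=1 t=0,i=9
  ...#.|.  b2=0 t=1,i=1
  ....#|.  b1=0 t=1,i=0
  .....|#  b0=1 t=1,i=14
  bits 00001101010000000111011101101001 = 222328681

222328681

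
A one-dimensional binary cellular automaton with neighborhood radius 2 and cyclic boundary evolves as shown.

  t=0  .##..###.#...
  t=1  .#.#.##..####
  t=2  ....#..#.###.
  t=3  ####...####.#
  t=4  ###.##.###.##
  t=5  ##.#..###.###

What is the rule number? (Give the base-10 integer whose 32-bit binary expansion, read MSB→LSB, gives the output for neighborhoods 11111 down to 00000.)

3415460327

  [31] ##### => #  t=3,i=1
  [30] ####. => #  t=1,i=11
  [29] ###.# => .  t=0,i=7
  [28] ###.. => .  t=2,i=11
  [27] ##.## => #  t=3,i=11
  [26] ##.#. => .  t=0,i=8
  [25] ##..# => #  t=0,i=3
  [24] ##... => #  t=2,i=12
  [23] #.### => #  t=2,i=9
  [22] #.##. => .  t=1,i=5
  [21] #.#.# => .  t=1,i=1
  [20] #.#.. => #  t=0,i=9
  [19] #..## => .  t=0,i=4
  [18] #..#. => .  t=2,i=6
  [17] #...# => #  t=3,i=5
  [16] #.... => #  t=0,i=11
  [15] .#### => #  t=1,i=10
  [14] .###. => #  t=0,i=6
  [13] .##.# => .  t=4,i=5
  [12] .##.. => .  t=0,i=2
  [11] .#.## => #  t=1,i=4
  [10] .#.#. => .  t=1,i=2
  [9] .#..# => .  t=2,i=5
  [8] .#... => #  t=0,i=10
  [7] ..### => #  t=0,i=5
  [6] ..##. => #  t=0,i=1
  [5] ..#.# => #  t=2,i=7
  [4] ..#.. => .  t=2,i=4
  [3] ...## => .  t=0,i=0
  [2] ...#. => #  t=2,i=3
  [1] ....# => #  t=0,i=12
  [0] ..... => #  t=2,i=1
  bits 11001011100100111100100111100111 = 3415460327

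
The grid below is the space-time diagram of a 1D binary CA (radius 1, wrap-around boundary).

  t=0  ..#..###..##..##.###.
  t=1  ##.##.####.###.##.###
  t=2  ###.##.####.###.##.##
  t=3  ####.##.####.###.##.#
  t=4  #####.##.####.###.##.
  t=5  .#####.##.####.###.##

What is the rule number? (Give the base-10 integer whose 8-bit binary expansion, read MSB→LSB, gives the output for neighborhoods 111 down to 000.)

243

  nb ###: next=#  (t=0,i=6, bit7=1)
  nb ##.: next=#  (t=0,i=7, bit6=1)
  nb #.#: next=#  (t=0,i=16, bit5=1)
  nb #..: next=#  (t=0,i=3, bit4=1)
  nb .##: next=.  (t=0,i=5, bit3=0)
  nb .#.: next=.  (t=0,i=2, bit2=0)
  nb ..#: next=#  (t=0,i=1, bit1=1)
  nb ...: next=#  (t=0,i=0, bit0=1)
  bits 11110011 = 243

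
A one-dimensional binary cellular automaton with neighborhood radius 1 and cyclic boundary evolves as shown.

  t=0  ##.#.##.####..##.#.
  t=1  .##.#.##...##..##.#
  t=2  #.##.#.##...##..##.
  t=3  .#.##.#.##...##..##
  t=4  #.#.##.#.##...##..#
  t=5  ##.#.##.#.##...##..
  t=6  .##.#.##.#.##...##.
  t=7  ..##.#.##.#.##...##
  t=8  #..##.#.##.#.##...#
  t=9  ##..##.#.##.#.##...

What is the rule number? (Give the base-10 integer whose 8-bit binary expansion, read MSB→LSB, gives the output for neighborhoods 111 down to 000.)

  [7] ### => .  t=0,i=9
  [6] ##. => #  t=0,i=1
  [5] #.# => #  t=0,i=2
  [4] #.. => #  t=0,i=12
  [3] .## => .  t=0,i=0
  [2] .#. => .  t=0,i=3
  [1] ..# => .  t=0,i=13
  [0] ... => .  t=1,i=9
  bits 01110000 = 112

112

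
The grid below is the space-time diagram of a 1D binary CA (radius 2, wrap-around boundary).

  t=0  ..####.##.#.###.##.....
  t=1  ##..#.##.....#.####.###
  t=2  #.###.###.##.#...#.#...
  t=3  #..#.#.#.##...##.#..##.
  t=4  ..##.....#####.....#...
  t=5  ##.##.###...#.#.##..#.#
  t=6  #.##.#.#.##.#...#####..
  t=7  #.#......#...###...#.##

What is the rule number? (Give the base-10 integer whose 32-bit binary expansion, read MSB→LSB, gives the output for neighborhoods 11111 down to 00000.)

1263423787

  nb #####: next=.  (t=1,i=22, bit31=0)
  nb ####.: next=#  (t=0,i=4, bit30=1)
  nb ###.#: next=.  (t=0,i=5, bit29=0)
  nb ###..: next=.  (t=1,i=1, bit28=0)
  nb ##.##: next=#  (t=0,i=6, bit27=1)
  nb ##.#.: next=.  (t=0,i=9, bit26=0)
  nb ##..#: next=#  (t=1,i=2, bit25=1)
  nb ##...: next=#  (t=0,i=18, bit24=1)
  nb #.###: next=.  (t=0,i=12, bit23=0)
  nb #.##.: next=#  (t=0,i=7, bit22=1)
  nb #.#.#: next=.  (t=0,i=10, bit21=0)
  nb #.#..: next=.  (t=2,i=13, bit20=0)
  nb #..##: next=#  (t=3,i=19, bit19=1)
  nb #..#.: next=#  (t=1,i=3, bit18=1)
  nb #...#: next=#  (t=2,i=15, bit17=1)
  nb #....: next=.  (t=0,i=19, bit16=0)
  nb .####: next=.  (t=0,i=3, bit15=0)
  nb .###.: next=#  (t=0,i=13, bit14=1)
  nb .##.#: next=.  (t=0,i=8, bit13=0)
  nb .##..: next=#  (t=0,i=17, bit12=1)
  nb .#.##: next=.  (t=0,i=11, bit11=0)
  nb .#.#.: next=.  (t=2,i=18, bit10=0)
  nb .#..#: next=.  (t=3,i=1, bit9=0)
  nb .#...: next=#  (t=2,i=14, bit8=1)
  nb ..###: next=.  (t=0,i=2, bit7=0)
  nb ..##.: next=.  (t=3,i=14, bit6=0)
  nb ..#.#: next=#  (t=1,i=4, bit5=1)
  nb ..#..: next=.  (t=4,i=19, bit4=0)
  nb ...##: next=#  (t=0,i=1, bit3=1)
  nb ...#.: next=.  (t=1,i=12, bit2=0)
  nb ....#: next=#  (t=0,i=0, bit1=1)
  nb .....: next=#  (t=0,i=20, bit0=1)
  bits 01001011010011100101000100101011 = 1263423787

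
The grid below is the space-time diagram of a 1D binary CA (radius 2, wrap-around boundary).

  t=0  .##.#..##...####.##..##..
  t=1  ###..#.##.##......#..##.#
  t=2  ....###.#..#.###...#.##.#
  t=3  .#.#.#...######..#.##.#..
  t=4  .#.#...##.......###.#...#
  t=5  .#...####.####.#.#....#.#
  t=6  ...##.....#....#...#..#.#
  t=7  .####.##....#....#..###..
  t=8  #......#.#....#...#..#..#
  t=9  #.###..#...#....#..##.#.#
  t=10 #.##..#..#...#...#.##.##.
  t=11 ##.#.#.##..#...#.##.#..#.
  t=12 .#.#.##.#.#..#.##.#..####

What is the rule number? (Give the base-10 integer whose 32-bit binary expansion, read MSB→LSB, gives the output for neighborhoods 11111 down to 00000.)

  [31] ##### => .  t=3,i=11
  [30] ####. => .  t=0,i=14
  [29] ###.# => .  t=0,i=15
  [28] ###.. => .  t=1,i=2
  [27] ##.## => .  t=0,i=16
  [26] ##.#. => .  t=0,i=3
  [25] ##..# => .  t=0,i=19
  [24] ##... => .  t=0,i=9
  [23] #.### => #  t=1,i=24
  [22] #.##. => .  t=0,i=17
  [21] #.#.# => #  t=3,i=3
  [20] #.#.. => .  t=0,i=4
  [19] #..## => .  t=0,i=6
  [18] #..#. => #  t=1,i=4
  [17] #...# => #  t=0,i=10
  [16] #.... => #  t=1,i=13
  [15] .#### => .  t=0,i=13
  [14] .###. => #  t=2,i=5
  [13] .##.# => #  t=0,i=2
  [12] .##.. => #  t=0,i=8
  [11] .#.## => #  t=1,i=6
  [10] .#.#. => .  t=3,i=2
  [9] .#..# => #  t=0,i=5
  [8] .#... => .  t=2,i=0
  [7] ..### => .  t=0,i=12
  [6] ..##. => #  t=0,i=1
  [5] ..#.# => #  t=1,i=5
  [4] ..#.. => .  t=1,i=18
  [3] ...## => #  t=0,i=0
  [2] ...#. => .  t=1,i=17
  [1] ....# => .  t=1,i=16
  [0] ..... => #  t=1,i=14
  bits 00000000101001110111101001101001 = 10975849

10975849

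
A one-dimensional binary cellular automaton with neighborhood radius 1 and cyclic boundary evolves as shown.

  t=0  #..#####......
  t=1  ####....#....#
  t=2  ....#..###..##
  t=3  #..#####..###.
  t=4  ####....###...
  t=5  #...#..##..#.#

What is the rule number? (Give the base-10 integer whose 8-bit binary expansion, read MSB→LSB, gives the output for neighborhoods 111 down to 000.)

30

  nb ###: next=.  (t=0,i=4, bit7=0)
  nb ##.: next=.  (t=0,i=7, bit6=0)
  nb #.#: next=.  (t=3,i=13, bit5=0)
  nb #..: next=#  (t=0,i=1, bit4=1)
  nb .##: next=#  (t=0,i=3, bit3=1)
  nb .#.: next=#  (t=0,i=0, bit2=1)
  nb ..#: next=#  (t=0,i=2, bit1=1)
  nb ...: next=.  (t=0,i=9, bit0=0)
  bits 00011110 = 30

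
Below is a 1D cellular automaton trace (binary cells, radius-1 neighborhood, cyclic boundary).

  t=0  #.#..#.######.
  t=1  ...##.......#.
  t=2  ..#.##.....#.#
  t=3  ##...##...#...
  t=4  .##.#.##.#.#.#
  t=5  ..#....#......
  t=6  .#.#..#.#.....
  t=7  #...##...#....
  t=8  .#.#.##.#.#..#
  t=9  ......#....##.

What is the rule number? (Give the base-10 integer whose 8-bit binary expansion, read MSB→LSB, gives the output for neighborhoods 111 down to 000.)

  nb ###: next=.  (t=0,i=8, bit7=0)
  nb ##.: next=#  (t=0,i=12, bit6=1)
  nb #.#: next=.  (t=0,i=1, bit5=0)
  nb #..: next=#  (t=0,i=3, bit4=1)
  nb .##: next=.  (t=0,i=7, bit3=0)
  nb .#.: next=.  (t=0,i=0, bit2=0)
  nb ..#: next=#  (t=0,i=4, bit1=1)
  nb ...: next=.  (t=1,i=0, bit0=0)
  bits 01010010 = 82

82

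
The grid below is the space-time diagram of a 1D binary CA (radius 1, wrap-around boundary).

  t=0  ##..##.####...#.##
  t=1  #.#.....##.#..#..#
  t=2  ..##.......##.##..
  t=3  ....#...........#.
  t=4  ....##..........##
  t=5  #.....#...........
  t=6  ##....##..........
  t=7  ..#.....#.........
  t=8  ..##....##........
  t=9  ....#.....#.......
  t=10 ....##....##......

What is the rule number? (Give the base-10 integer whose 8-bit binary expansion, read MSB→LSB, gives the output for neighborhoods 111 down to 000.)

148

  ###|#  b7=1 t=0,i=0
  ##.|.  b6=0 t=0,i=1
  #.#|.  b5=0 t=0,i=6
  #..|#  b4=1 t=0,i=2
  .##|.  b3=0 t=0,i=4
  .#.|#  b2=1 t=0,i=14
  ..#|.  b1=0 t=0,i=3
  ...|.  b0=0 t=0,i=12
  bits 10010100 = 148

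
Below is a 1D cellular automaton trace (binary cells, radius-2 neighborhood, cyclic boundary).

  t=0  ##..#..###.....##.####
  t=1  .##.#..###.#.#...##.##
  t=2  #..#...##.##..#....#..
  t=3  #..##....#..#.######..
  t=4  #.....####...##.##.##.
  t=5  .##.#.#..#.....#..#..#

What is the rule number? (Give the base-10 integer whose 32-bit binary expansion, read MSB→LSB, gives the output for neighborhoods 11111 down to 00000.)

2661370262

  nb #####: next=#  (t=0,i=20, bit31=1)
  nb ####.: next=.  (t=0,i=0, bit30=0)
  nb ###.#: next=.  (t=1,i=9, bit29=0)
  nb ###..: next=#  (t=0,i=1, bit28=1)
  nb ##.##: next=#  (t=0,i=17, bit27=1)
  nb ##.#.: next=#  (t=1,i=3, bit26=1)
  nb ##..#: next=#  (t=0,i=2, bit25=1)
  nb ##...: next=.  (t=0,i=10, bit24=0)
  nb #.###: next=#  (t=0,i=18, bit23=1)
  nb #.##.: next=.  (t=1,i=1, bit22=0)
  nb #.#.#: next=#  (t=1,i=11, bit21=1)
  nb #.#..: next=.  (t=1,i=4, bit20=0)
  nb #..##: next=.  (t=0,i=6, bit19=0)
  nb #..#.: next=.  (t=0,i=3, bit18=0)
  nb #...#: next=.  (t=1,i=15, bit17=0)
  nb #....: next=#  (t=0,i=11, bit16=1)
  nb .####: next=.  (t=0,i=19, bit15=0)
  nb .###.: next=#  (t=0,i=8, bit14=1)
  nb .##.#: next=.  (t=0,i=16, bit13=0)
  nb .##..: next=.  (t=2,i=11, bit12=0)
  nb .#.##: next=#  (t=3,i=13, bit11=1)
  nb .#.#.: next=.  (t=1,i=12, bit10=0)
  nb .#..#: next=.  (t=0,i=5, bit9=0)
  nb .#...: next=#  (t=1,i=14, bit8=1)
  nb ..###: next=#  (t=0,i=7, bit7=1)
  nb ..##.: next=.  (t=0,i=15, bit6=0)
  nb ..#.#: next=.  (t=3,i=12, bit5=0)
  nb ..#..: next=#  (t=0,i=4, bit4=1)
  nb ...##: next=.  (t=0,i=14, bit3=0)
  nb ...#.: next=#  (t=2,i=18, bit2=1)
  nb ....#: next=#  (t=0,i=13, bit1=1)
  nb .....: next=.  (t=0,i=12, bit0=0)
  bits 10011110101000010100100110010110 = 2661370262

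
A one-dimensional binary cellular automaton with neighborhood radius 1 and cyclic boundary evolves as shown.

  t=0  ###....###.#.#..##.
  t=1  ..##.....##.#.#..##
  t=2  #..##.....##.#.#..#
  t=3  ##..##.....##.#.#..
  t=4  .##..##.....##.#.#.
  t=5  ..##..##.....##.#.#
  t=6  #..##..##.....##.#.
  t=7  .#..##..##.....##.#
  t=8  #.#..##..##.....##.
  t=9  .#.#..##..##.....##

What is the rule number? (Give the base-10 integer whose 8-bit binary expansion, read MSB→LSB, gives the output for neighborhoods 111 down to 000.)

  [7] ### => .  t=0,i=1
  [6] ##. => #  t=0,i=2
  [5] #.# => #  t=0,i=10
  [4] #.. => #  t=0,i=3
  [3] .## => .  t=0,i=0
  [2] .#. => .  t=0,i=11
  [1] ..# => .  t=0,i=6
  [0] ... => .  t=0,i=4
  bits 01110000 = 112

112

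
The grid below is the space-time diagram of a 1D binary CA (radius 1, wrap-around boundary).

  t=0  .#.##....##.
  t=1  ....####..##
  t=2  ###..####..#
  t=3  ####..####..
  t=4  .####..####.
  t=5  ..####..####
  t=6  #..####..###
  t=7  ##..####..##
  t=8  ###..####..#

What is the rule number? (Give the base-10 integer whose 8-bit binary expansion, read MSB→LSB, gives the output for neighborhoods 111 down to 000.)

209

  nb ###: next=#  (t=1,i=5, bit7=1)
  nb ##.: next=#  (t=0,i=4, bit6=1)
  nb #.#: next=.  (t=0,i=2, bit5=0)
  nb #..: next=#  (t=0,i=5, bit4=1)
  nb .##: next=.  (t=0,i=3, bit3=0)
  nb .#.: next=.  (t=0,i=1, bit2=0)
  nb ..#: next=.  (t=0,i=0, bit1=0)
  nb ...: next=#  (t=0,i=6, bit0=1)
  bits 11010001 = 209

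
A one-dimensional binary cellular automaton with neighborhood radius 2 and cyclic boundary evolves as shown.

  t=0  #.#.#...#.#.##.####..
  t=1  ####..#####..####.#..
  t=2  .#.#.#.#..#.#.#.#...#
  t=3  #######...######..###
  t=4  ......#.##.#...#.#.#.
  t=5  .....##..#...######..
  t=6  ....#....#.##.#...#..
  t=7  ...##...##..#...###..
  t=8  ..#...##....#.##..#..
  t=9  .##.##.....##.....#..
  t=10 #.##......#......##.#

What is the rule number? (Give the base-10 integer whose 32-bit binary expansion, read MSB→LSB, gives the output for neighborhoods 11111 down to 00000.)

950707260

  nb #####: next=.  (t=1,i=8, bit31=0)
  nb ####.: next=.  (t=0,i=17, bit30=0)
  nb ###.#: next=#  (t=1,i=16, bit29=1)
  nb ###..: next=#  (t=0,i=18, bit28=1)
  nb ##.##: next=#  (t=0,i=14, bit27=1)
  nb ##.#.: next=.  (t=1,i=17, bit26=0)
  nb ##..#: next=.  (t=0,i=19, bit25=0)
  nb ##...: next=.  (t=3,i=7, bit24=0)
  nb #.###: next=#  (t=0,i=15, bit23=1)
  nb #.##.: next=.  (t=0,i=12, bit22=0)
  nb #.#.#: next=#  (t=0,i=2, bit21=1)
  nb #.#..: next=.  (t=0,i=4, bit20=0)
  nb #..##: next=#  (t=1,i=5, bit19=1)
  nb #..#.: next=.  (t=0,i=20, bit18=0)
  nb #...#: next=#  (t=0,i=6, bit17=1)
  nb #....: next=.  (t=4,i=0, bit16=0)
  nb .####: next=#  (t=0,i=16, bit15=1)
  nb .###.: next=.  (t=7,i=17, bit14=0)
  nb .##.#: next=#  (t=0,i=13, bit13=1)
  nb .##..: next=.  (t=5,i=6, bit12=0)
  nb .#.##: next=.  (t=0,i=11, bit11=0)
  nb .#.#.: next=#  (t=0,i=1, bit10=1)
  nb .#..#: next=.  (t=1,i=19, bit9=0)
  nb .#...: next=.  (t=0,i=5, bit8=0)
  nb ..###: next=.  (t=1,i=0, bit7=0)
  nb ..##.: next=.  (t=5,i=5, bit6=0)
  nb ..#.#: next=#  (t=0,i=0, bit5=1)
  nb ..#..: next=#  (t=5,i=9, bit4=1)
  nb ...##: next=#  (t=3,i=9, bit3=1)
  nb ...#.: next=#  (t=0,i=7, bit2=1)
  nb ....#: next=.  (t=4,i=4, bit1=0)
  nb .....: next=.  (t=4,i=1, bit0=0)
  bits 00111000101010101010010000111100 = 950707260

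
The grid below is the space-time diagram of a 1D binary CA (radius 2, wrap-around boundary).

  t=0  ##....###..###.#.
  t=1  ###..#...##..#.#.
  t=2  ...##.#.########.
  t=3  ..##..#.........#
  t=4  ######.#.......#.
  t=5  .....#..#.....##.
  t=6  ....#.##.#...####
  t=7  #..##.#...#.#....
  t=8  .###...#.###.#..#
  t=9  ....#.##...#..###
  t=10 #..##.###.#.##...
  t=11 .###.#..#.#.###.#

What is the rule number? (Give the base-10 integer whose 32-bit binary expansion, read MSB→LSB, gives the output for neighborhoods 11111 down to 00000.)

  nb #####: next=.  (t=2,i=10, bit31=0)
  nb ####.: next=.  (t=2,i=14, bit30=0)
  nb ###.#: next=#  (t=0,i=13, bit29=1)
  nb ###..: next=.  (t=0,i=8, bit28=0)
  nb ##.##: next=#  (t=10,i=5, bit27=1)
  nb ##.#.: next=.  (t=0,i=14, bit26=0)
  nb ##..#: next=#  (t=0,i=9, bit25=1)
  nb ##...: next=#  (t=0,i=2, bit24=1)
  nb #.###: next=.  (t=1,i=0, bit23=0)
  nb #.##.: next=#  (t=0,i=0, bit22=1)
  nb #.#.#: next=#  (t=0,i=15, bit21=1)
  nb #.#..: next=.  (t=4,i=7, bit20=0)
  nb #..##: next=#  (t=0,i=10, bit19=1)
  nb #..#.: next=#  (t=1,i=4, bit18=1)
  nb #...#: next=.  (t=1,i=7, bit17=0)
  nb #....: next=.  (t=0,i=3, bit16=0)
  nb .####: next=.  (t=2,i=9, bit15=0)
  nb .###.: next=.  (t=0,i=7, bit14=0)
  nb .##.#: next=.  (t=2,i=4, bit13=0)
  nb .##..: next=#  (t=0,i=1, bit12=1)
  nb .#.##: next=.  (t=0,i=16, bit11=0)
  nb .#.#.: next=#  (t=1,i=14, bit10=1)
  nb .#..#: next=#  (t=3,i=0, bit9=1)
  nb .#...: next=#  (t=1,i=6, bit8=1)
  nb ..###: next=.  (t=0,i=6, bit7=0)
  nb ..##.: next=#  (t=1,i=9, bit6=1)
  nb ..#.#: next=#  (t=1,i=13, bit5=1)
  nb ..#..: next=.  (t=1,i=5, bit4=0)
  nb ...##: next=#  (t=0,i=5, bit3=1)
  nb ...#.: next=#  (t=3,i=15, bit2=1)
  nb ....#: next=.  (t=0,i=4, bit1=0)
  nb .....: next=.  (t=3,i=9, bit0=0)
  bits 00101011011011000001011101101100 = 728504172

728504172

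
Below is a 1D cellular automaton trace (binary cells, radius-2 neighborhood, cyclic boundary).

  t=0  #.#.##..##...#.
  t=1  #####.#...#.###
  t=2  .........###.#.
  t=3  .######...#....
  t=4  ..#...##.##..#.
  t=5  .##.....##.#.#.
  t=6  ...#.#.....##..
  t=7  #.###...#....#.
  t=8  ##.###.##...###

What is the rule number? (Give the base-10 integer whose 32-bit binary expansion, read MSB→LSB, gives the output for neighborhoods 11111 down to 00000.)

  ##### -> .   bit 31 = 0  t=1,i=0
  ####. -> .   bit 30 = 0  t=1,i=3
  ###.# -> .   bit 29 = 0  t=1,i=4
  ###.. -> #   bit 28 = 1  t=3,i=6
  ##.## -> #   bit 27 = 1  t=4,i=8
  ##.#. -> .   bit 26 = 0  t=1,i=5
  ##..# -> #   bit 25 = 1  t=0,i=6
  ##... -> #   bit 24 = 1  t=0,i=10
  #.### -> .   bit 23 = 0  t=1,i=12
  #.##. -> #   bit 22 = 1  t=0,i=4
  #.#.# -> #   bit 21 = 1  t=0,i=0
  #.#.. -> .   bit 20 = 0  t=1,i=6
  #..## -> .   bit 19 = 0  t=0,i=7
  #..#. -> .   bit 18 = 0  t=4,i=12
  #...# -> .   bit 17 = 0  t=0,i=11
  #.... -> .   bit 16 = 0  t=2,i=0
  .#### -> #   bit 15 = 1  t=1,i=13
  .###. -> #   bit 14 = 1  t=2,i=10
  .##.# -> .   bit 13 = 0  t=4,i=7
  .##.. -> .   bit 12 = 0  t=0,i=5
  .#.## -> #   bit 11 = 1  t=0,i=3
  .#.#. -> #   bit 10 = 1  t=0,i=1
  .#..# -> .   bit 9 = 0  t=5,i=14
  .#... -> .   bit 8 = 0  t=1,i=7
  ..### -> .   bit 7 = 0  t=2,i=9
  ..##. -> .   bit 6 = 0  t=0,i=8
  ..#.# -> #   bit 5 = 1  t=0,i=13
  ..#.. -> #   bit 4 = 1  t=3,i=10
  ...## -> .   bit 3 = 0  t=2,i=8
  ...#. -> #   bit 2 = 1  t=0,i=12
  ....# -> .   bit 1 = 0  t=2,i=7
  ..... -> #   bit 0 = 1  t=2,i=1
  bits 00011011011000001100110000110101 = 459328565

459328565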